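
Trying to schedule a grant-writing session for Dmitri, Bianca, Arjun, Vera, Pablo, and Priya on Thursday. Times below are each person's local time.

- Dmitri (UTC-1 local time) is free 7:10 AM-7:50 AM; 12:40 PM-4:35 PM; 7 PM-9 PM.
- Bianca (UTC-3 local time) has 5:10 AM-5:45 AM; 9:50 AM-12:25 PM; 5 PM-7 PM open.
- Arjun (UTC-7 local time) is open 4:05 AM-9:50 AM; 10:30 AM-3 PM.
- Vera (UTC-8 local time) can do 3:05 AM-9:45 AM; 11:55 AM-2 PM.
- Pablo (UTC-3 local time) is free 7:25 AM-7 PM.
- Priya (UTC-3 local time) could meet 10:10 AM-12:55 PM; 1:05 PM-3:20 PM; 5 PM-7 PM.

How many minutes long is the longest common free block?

Dmitri in UTC: 08:10-08:50, 13:40-17:35, 20:00-22:00 (add 1h to convert from UTC-1).
Bianca in UTC: 08:10-08:45, 12:50-15:25, 20:00-22:00 (add 3h to convert from UTC-3).
Arjun in UTC: 11:05-16:50, 17:30-22:00 (add 7h to convert from UTC-7).
Vera in UTC: 11:05-17:45, 19:55-22:00 (add 8h to convert from UTC-8).
Pablo in UTC: 10:25-22:00 (add 3h to convert from UTC-3).
Priya in UTC: 13:10-15:55, 16:05-18:20, 20:00-22:00 (add 3h to convert from UTC-3).
Dmitri ∩ Bianca: 08:10-08:45, 13:40-15:25, 20:00-22:00.
Dmitri ∩ Bianca ∩ Arjun: 13:40-15:25, 20:00-22:00.
Dmitri ∩ Bianca ∩ Arjun ∩ Vera: 13:40-15:25, 20:00-22:00.
Dmitri ∩ Bianca ∩ Arjun ∩ Vera ∩ Pablo: 13:40-15:25, 20:00-22:00.
Dmitri ∩ Bianca ∩ Arjun ∩ Vera ∩ Pablo ∩ Priya: 13:40-15:25, 20:00-22:00.
The longest is 20:00-22:00 at 120 minutes.

120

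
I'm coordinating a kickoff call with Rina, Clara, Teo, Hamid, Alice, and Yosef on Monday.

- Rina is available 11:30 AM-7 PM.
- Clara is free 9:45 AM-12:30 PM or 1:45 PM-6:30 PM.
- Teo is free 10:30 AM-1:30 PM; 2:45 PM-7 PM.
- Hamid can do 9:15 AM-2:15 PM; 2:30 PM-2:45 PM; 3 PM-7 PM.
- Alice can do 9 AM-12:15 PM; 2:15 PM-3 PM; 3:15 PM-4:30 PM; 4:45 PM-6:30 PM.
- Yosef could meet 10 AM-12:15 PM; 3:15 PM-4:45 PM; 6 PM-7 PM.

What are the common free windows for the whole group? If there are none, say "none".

11:30-12:15, 15:15-16:30, 18:00-18:30

Rina ∩ Clara: 11:30-12:30, 13:45-18:30.
Rina ∩ Clara ∩ Teo: 11:30-12:30, 14:45-18:30.
Rina ∩ Clara ∩ Teo ∩ Hamid: 11:30-12:30, 15:00-18:30.
Rina ∩ Clara ∩ Teo ∩ Hamid ∩ Alice: 11:30-12:15, 15:15-16:30, 16:45-18:30.
Rina ∩ Clara ∩ Teo ∩ Hamid ∩ Alice ∩ Yosef: 11:30-12:15, 15:15-16:30, 18:00-18:30.
So the common availability across everyone is 11:30-12:15, 15:15-16:30, 18:00-18:30.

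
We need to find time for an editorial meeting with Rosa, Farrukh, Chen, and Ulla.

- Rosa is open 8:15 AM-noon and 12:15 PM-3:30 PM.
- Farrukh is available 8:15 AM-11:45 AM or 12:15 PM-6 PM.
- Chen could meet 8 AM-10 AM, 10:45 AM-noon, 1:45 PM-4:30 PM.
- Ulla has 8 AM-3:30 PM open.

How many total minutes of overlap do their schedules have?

Rosa ∩ Farrukh: 08:15-11:45, 12:15-15:30.
Rosa ∩ Farrukh ∩ Chen: 08:15-10:00, 10:45-11:45, 13:45-15:30.
Rosa ∩ Farrukh ∩ Chen ∩ Ulla: 08:15-10:00, 10:45-11:45, 13:45-15:30.
Summing the common windows: 105 + 60 + 105 = 270 minutes.

270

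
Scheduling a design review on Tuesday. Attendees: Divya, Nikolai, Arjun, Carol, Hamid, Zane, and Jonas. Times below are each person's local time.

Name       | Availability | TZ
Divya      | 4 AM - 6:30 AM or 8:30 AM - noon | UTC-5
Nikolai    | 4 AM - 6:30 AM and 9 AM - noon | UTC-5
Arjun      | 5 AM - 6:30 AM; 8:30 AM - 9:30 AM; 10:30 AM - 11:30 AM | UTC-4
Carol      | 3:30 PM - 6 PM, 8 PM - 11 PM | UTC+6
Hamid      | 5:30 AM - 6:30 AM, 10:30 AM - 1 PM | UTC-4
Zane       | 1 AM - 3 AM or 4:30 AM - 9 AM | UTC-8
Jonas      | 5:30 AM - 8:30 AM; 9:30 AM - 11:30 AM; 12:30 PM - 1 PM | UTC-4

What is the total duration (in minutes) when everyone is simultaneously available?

Divya in UTC: 09:00-11:30, 13:30-17:00 (add 5h to convert from UTC-5).
Nikolai in UTC: 09:00-11:30, 14:00-17:00 (add 5h to convert from UTC-5).
Arjun in UTC: 09:00-10:30, 12:30-13:30, 14:30-15:30 (add 4h to convert from UTC-4).
Carol in UTC: 09:30-12:00, 14:00-17:00 (subtract 6h to convert from UTC+6).
Hamid in UTC: 09:30-10:30, 14:30-17:00 (add 4h to convert from UTC-4).
Zane in UTC: 09:00-11:00, 12:30-17:00 (add 8h to convert from UTC-8).
Jonas in UTC: 09:30-12:30, 13:30-15:30, 16:30-17:00 (add 4h to convert from UTC-4).
Divya ∩ Nikolai: 09:00-11:30, 14:00-17:00.
Divya ∩ Nikolai ∩ Arjun: 09:00-10:30, 14:30-15:30.
Divya ∩ Nikolai ∩ Arjun ∩ Carol: 09:30-10:30, 14:30-15:30.
Divya ∩ Nikolai ∩ Arjun ∩ Carol ∩ Hamid: 09:30-10:30, 14:30-15:30.
Divya ∩ Nikolai ∩ Arjun ∩ Carol ∩ Hamid ∩ Zane: 09:30-10:30, 14:30-15:30.
Divya ∩ Nikolai ∩ Arjun ∩ Carol ∩ Hamid ∩ Zane ∩ Jonas: 09:30-10:30, 14:30-15:30.
Those are the intersection windows.
Summing the common windows: 60 + 60 = 120 minutes.

120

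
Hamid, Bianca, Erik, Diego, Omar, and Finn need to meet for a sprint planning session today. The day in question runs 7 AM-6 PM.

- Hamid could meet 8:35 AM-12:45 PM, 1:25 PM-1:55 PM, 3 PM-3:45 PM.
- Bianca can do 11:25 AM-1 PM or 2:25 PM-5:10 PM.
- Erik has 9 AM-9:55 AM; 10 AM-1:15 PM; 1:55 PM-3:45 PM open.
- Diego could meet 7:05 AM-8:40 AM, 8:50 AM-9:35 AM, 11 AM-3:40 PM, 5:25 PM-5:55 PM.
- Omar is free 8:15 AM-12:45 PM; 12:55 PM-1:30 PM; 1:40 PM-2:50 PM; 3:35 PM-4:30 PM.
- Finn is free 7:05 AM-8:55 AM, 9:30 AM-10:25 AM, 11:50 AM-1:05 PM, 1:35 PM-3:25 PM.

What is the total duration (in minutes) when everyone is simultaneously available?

55

Hamid ∩ Bianca: 11:25-12:45, 15:00-15:45.
Hamid ∩ Bianca ∩ Erik: 11:25-12:45, 15:00-15:45.
Hamid ∩ Bianca ∩ Erik ∩ Diego: 11:25-12:45, 15:00-15:40.
Hamid ∩ Bianca ∩ Erik ∩ Diego ∩ Omar: 11:25-12:45, 15:35-15:40.
Hamid ∩ Bianca ∩ Erik ∩ Diego ∩ Omar ∩ Finn: 11:50-12:45.
That's a single block of 55 minutes.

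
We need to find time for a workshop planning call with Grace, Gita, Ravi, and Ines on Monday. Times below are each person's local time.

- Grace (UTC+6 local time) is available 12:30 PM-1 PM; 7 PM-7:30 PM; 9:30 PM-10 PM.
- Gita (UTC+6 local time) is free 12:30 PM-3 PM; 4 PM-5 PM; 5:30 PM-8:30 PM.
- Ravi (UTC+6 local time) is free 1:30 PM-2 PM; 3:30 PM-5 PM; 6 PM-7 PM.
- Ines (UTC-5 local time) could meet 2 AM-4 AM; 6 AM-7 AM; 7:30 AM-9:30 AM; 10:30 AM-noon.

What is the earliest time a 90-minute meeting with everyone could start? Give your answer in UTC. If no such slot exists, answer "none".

none

Grace in UTC: 06:30-07:00, 13:00-13:30, 15:30-16:00 (subtract 6h to convert from UTC+6).
Gita in UTC: 06:30-09:00, 10:00-11:00, 11:30-14:30 (subtract 6h to convert from UTC+6).
Ravi in UTC: 07:30-08:00, 09:30-11:00, 12:00-13:00 (subtract 6h to convert from UTC+6).
Ines in UTC: 07:00-09:00, 11:00-12:00, 12:30-14:30, 15:30-17:00 (add 5h to convert from UTC-5).
Grace ∩ Gita: 06:30-07:00, 13:00-13:30.
Grace ∩ Gita ∩ Ravi: ∅.
Grace ∩ Gita ∩ Ravi ∩ Ines: ∅.
There is no time when everyone is free.
No common window is at least 90 minutes long.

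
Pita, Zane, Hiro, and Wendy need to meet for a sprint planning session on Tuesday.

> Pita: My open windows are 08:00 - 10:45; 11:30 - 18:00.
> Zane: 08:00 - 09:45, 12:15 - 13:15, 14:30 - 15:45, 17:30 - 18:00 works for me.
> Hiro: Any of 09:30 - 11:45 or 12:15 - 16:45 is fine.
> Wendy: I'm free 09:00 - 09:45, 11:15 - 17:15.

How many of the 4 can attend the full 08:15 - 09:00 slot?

2

Pita and Zane can make the full 08:15-09:00 slot — that's 2.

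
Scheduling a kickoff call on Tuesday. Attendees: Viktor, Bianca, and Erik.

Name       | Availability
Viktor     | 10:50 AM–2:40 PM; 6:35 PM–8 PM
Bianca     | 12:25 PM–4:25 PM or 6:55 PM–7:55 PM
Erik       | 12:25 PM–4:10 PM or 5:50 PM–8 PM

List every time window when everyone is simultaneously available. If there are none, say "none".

12:25-14:40, 18:55-19:55

Viktor ∩ Bianca: 12:25-14:40, 18:55-19:55.
Viktor ∩ Bianca ∩ Erik: 12:25-14:40, 18:55-19:55.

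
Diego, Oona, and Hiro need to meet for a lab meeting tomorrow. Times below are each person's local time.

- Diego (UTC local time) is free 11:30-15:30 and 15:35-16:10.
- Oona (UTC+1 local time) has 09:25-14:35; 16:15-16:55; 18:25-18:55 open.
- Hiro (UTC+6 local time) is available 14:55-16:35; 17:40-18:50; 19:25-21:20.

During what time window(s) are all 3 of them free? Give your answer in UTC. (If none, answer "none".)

Diego in UTC: 11:30-15:30, 15:35-16:10.
Oona in UTC: 08:25-13:35, 15:15-15:55, 17:25-17:55 (subtract 1h to convert from UTC+1).
Hiro in UTC: 08:55-10:35, 11:40-12:50, 13:25-15:20 (subtract 6h to convert from UTC+6).
Diego ∩ Oona: 11:30-13:35, 15:15-15:30, 15:35-15:55.
Diego ∩ Oona ∩ Hiro: 11:40-12:50, 13:25-13:35, 15:15-15:20.
Those are the intersection windows.

11:40-12:50, 13:25-13:35, 15:15-15:20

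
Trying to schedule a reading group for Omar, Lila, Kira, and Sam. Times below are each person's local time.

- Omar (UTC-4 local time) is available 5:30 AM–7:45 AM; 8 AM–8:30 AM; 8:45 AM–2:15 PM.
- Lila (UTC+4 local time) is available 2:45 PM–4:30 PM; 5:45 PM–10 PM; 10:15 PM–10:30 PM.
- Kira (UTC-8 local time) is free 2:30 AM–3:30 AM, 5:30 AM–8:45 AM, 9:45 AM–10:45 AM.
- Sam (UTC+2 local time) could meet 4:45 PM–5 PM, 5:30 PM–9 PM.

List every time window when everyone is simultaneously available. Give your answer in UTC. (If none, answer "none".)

14:45-15:00, 15:30-16:45, 17:45-18:00

Omar in UTC: 09:30-11:45, 12:00-12:30, 12:45-18:15 (add 4h to convert from UTC-4).
Lila in UTC: 10:45-12:30, 13:45-18:00, 18:15-18:30 (subtract 4h to convert from UTC+4).
Kira in UTC: 10:30-11:30, 13:30-16:45, 17:45-18:45 (add 8h to convert from UTC-8).
Sam in UTC: 14:45-15:00, 15:30-19:00 (subtract 2h to convert from UTC+2).
Omar ∩ Lila: 10:45-11:45, 12:00-12:30, 13:45-18:00.
Omar ∩ Lila ∩ Kira: 10:45-11:30, 13:45-16:45, 17:45-18:00.
Omar ∩ Lila ∩ Kira ∩ Sam: 14:45-15:00, 15:30-16:45, 17:45-18:00.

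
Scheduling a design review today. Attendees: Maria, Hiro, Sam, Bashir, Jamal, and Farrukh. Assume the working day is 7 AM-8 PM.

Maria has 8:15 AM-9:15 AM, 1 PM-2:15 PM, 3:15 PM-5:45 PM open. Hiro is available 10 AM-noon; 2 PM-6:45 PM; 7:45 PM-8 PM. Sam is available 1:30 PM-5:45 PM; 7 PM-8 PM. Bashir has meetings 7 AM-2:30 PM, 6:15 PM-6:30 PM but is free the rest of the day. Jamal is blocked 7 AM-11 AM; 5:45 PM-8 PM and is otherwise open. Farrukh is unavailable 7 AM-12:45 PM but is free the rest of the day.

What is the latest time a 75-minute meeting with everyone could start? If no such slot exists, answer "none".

Maria free: 08:15-09:15, 13:00-14:15, 15:15-17:45.
Hiro free: 10:00-12:00, 14:00-18:45, 19:45-20:00.
Sam free: 13:30-17:45, 19:00-20:00.
Bashir free: 14:30-18:15, 18:30-20:00 (invert busy blocks within the working day).
Jamal free: 11:00-17:45 (invert busy blocks within the working day).
Farrukh free: 12:45-20:00 (invert busy blocks within the working day).
Maria ∩ Hiro: 14:00-14:15, 15:15-17:45.
Maria ∩ Hiro ∩ Sam: 14:00-14:15, 15:15-17:45.
Maria ∩ Hiro ∩ Sam ∩ Bashir: 15:15-17:45.
Maria ∩ Hiro ∩ Sam ∩ Bashir ∩ Jamal: 15:15-17:45.
Maria ∩ Hiro ∩ Sam ∩ Bashir ∩ Jamal ∩ Farrukh: 15:15-17:45.
The last common window of at least 75 minutes is 15:15-17:45; a 75-minute meeting can start as late as 16:30 and still end by 17:45.

16:30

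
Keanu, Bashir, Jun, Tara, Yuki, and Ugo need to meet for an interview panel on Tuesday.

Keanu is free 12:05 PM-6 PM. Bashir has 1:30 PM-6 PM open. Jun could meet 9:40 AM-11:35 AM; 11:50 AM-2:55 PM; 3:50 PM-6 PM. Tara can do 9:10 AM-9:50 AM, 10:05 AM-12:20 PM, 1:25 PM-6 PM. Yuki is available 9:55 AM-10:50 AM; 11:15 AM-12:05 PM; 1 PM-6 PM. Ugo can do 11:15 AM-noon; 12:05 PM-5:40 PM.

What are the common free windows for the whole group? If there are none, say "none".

Keanu ∩ Bashir: 13:30-18:00.
Keanu ∩ Bashir ∩ Jun: 13:30-14:55, 15:50-18:00.
Keanu ∩ Bashir ∩ Jun ∩ Tara: 13:30-14:55, 15:50-18:00.
Keanu ∩ Bashir ∩ Jun ∩ Tara ∩ Yuki: 13:30-14:55, 15:50-18:00.
Keanu ∩ Bashir ∩ Jun ∩ Tara ∩ Yuki ∩ Ugo: 13:30-14:55, 15:50-17:40.

13:30-14:55, 15:50-17:40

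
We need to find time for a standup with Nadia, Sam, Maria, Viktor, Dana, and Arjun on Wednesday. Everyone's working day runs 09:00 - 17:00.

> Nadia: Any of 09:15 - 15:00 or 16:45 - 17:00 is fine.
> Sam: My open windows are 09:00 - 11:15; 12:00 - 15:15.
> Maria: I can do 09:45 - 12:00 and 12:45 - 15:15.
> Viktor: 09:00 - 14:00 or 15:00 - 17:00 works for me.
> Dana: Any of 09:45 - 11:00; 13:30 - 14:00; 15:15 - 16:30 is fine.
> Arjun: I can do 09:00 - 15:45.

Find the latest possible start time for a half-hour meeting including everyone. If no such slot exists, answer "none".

Nadia ∩ Sam: 09:15-11:15, 12:00-15:00.
Nadia ∩ Sam ∩ Maria: 09:45-11:15, 12:45-15:00.
Nadia ∩ Sam ∩ Maria ∩ Viktor: 09:45-11:15, 12:45-14:00.
Nadia ∩ Sam ∩ Maria ∩ Viktor ∩ Dana: 09:45-11:00, 13:30-14:00.
Nadia ∩ Sam ∩ Maria ∩ Viktor ∩ Dana ∩ Arjun: 09:45-11:00, 13:30-14:00.
The last common window of at least 30 minutes is 13:30-14:00; a 30-minute meeting can start as late as 13:30 and still end by 14:00.

13:30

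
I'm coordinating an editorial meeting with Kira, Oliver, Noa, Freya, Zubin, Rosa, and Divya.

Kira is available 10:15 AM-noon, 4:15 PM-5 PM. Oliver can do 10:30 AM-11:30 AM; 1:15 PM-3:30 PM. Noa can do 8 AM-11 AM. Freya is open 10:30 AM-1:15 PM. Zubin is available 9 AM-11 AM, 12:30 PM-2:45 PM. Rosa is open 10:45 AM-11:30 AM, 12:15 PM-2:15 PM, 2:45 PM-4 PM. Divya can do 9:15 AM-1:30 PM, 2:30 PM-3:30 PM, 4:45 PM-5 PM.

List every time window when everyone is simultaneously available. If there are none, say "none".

Kira ∩ Oliver: 10:30-11:30.
Kira ∩ Oliver ∩ Noa: 10:30-11:00.
Kira ∩ Oliver ∩ Noa ∩ Freya: 10:30-11:00.
Kira ∩ Oliver ∩ Noa ∩ Freya ∩ Zubin: 10:30-11:00.
Kira ∩ Oliver ∩ Noa ∩ Freya ∩ Zubin ∩ Rosa: 10:45-11:00.
Kira ∩ Oliver ∩ Noa ∩ Freya ∩ Zubin ∩ Rosa ∩ Divya: 10:45-11:00.
So the common availability across everyone is 10:45-11:00.

10:45-11:00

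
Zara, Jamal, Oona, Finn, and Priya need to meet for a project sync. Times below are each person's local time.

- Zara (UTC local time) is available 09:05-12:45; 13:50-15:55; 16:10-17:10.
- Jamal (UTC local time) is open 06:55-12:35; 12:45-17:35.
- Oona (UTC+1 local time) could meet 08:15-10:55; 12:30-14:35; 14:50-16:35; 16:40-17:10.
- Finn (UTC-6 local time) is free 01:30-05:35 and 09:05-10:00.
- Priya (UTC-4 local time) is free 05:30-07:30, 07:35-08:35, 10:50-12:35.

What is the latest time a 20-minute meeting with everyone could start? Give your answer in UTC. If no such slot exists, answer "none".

Zara in UTC: 09:05-12:45, 13:50-15:55, 16:10-17:10.
Jamal in UTC: 06:55-12:35, 12:45-17:35.
Oona in UTC: 07:15-09:55, 11:30-13:35, 13:50-15:35, 15:40-16:10 (subtract 1h to convert from UTC+1).
Finn in UTC: 07:30-11:35, 15:05-16:00 (add 6h to convert from UTC-6).
Priya in UTC: 09:30-11:30, 11:35-12:35, 14:50-16:35 (add 4h to convert from UTC-4).
Zara ∩ Jamal: 09:05-12:35, 13:50-15:55, 16:10-17:10.
Zara ∩ Jamal ∩ Oona: 09:05-09:55, 11:30-12:35, 13:50-15:35, 15:40-15:55.
Zara ∩ Jamal ∩ Oona ∩ Finn: 09:05-09:55, 11:30-11:35, 15:05-15:35, 15:40-15:55.
Zara ∩ Jamal ∩ Oona ∩ Finn ∩ Priya: 09:30-09:55, 15:05-15:35, 15:40-15:55.
The last common window of at least 20 minutes is 15:05-15:35; a 20-minute meeting can start as late as 15:15 and still end by 15:35.

15:15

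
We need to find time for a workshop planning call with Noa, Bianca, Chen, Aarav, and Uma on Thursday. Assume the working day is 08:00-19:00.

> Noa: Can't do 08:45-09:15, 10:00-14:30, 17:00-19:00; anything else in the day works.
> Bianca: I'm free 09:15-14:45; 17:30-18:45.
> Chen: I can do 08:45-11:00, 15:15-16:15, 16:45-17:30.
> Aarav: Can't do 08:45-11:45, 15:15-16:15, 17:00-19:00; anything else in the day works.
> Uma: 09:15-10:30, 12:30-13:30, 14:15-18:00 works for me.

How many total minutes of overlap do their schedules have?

0

Noa free: 08:00-08:45, 09:15-10:00, 14:30-17:00 (invert busy blocks within the working day).
Bianca free: 09:15-14:45, 17:30-18:45.
Chen free: 08:45-11:00, 15:15-16:15, 16:45-17:30.
Aarav free: 08:00-08:45, 11:45-15:15, 16:15-17:00 (invert busy blocks within the working day).
Uma free: 09:15-10:30, 12:30-13:30, 14:15-18:00.
Noa ∩ Bianca: 09:15-10:00, 14:30-14:45.
Noa ∩ Bianca ∩ Chen: 09:15-10:00.
Noa ∩ Bianca ∩ Chen ∩ Aarav: ∅.
Noa ∩ Bianca ∩ Chen ∩ Aarav ∩ Uma: ∅.
There is no time when everyone is free.
There is no common window, so the total is 0 minutes.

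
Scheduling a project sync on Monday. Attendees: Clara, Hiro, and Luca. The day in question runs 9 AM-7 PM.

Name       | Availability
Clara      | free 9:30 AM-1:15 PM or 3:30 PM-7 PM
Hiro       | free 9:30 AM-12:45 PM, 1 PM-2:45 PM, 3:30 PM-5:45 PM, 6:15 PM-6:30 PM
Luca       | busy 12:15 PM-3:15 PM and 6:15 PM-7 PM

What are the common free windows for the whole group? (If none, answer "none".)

09:30-12:15, 15:30-17:45

Clara free: 09:30-13:15, 15:30-19:00.
Hiro free: 09:30-12:45, 13:00-14:45, 15:30-17:45, 18:15-18:30.
Luca free: 09:00-12:15, 15:15-18:15 (invert busy blocks within the working day).
Clara ∩ Hiro: 09:30-12:45, 13:00-13:15, 15:30-17:45, 18:15-18:30.
Clara ∩ Hiro ∩ Luca: 09:30-12:15, 15:30-17:45.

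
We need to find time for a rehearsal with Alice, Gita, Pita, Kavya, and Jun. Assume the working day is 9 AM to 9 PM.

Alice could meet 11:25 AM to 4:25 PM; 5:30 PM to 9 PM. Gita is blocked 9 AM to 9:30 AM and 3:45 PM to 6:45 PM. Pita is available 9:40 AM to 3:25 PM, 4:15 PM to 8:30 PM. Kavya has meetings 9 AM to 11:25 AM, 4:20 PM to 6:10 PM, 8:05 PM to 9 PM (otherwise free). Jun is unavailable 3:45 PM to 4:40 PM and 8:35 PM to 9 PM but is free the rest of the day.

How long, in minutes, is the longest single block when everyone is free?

240

Alice free: 11:25-16:25, 17:30-21:00.
Gita free: 09:30-15:45, 18:45-21:00 (invert busy blocks within the working day).
Pita free: 09:40-15:25, 16:15-20:30.
Kavya free: 11:25-16:20, 18:10-20:05 (invert busy blocks within the working day).
Jun free: 09:00-15:45, 16:40-20:35 (invert busy blocks within the working day).
Alice ∩ Gita: 11:25-15:45, 18:45-21:00.
Alice ∩ Gita ∩ Pita: 11:25-15:25, 18:45-20:30.
Alice ∩ Gita ∩ Pita ∩ Kavya: 11:25-15:25, 18:45-20:05.
Alice ∩ Gita ∩ Pita ∩ Kavya ∩ Jun: 11:25-15:25, 18:45-20:05.
The longest is 11:25-15:25 at 240 minutes.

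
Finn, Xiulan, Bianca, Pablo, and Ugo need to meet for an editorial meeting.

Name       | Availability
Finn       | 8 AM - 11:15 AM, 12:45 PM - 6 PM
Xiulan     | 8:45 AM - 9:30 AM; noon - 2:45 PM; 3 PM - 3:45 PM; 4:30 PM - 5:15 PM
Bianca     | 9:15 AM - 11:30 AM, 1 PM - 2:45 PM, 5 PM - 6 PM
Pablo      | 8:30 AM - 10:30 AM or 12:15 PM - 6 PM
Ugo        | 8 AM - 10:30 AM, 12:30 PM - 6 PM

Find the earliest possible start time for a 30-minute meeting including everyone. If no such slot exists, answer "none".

13:00

Finn ∩ Xiulan: 08:45-09:30, 12:45-14:45, 15:00-15:45, 16:30-17:15.
Finn ∩ Xiulan ∩ Bianca: 09:15-09:30, 13:00-14:45, 17:00-17:15.
Finn ∩ Xiulan ∩ Bianca ∩ Pablo: 09:15-09:30, 13:00-14:45, 17:00-17:15.
Finn ∩ Xiulan ∩ Bianca ∩ Pablo ∩ Ugo: 09:15-09:30, 13:00-14:45, 17:00-17:15.
Those are the intersection windows.
The first common window of at least 30 minutes is 13:00-14:45, so the earliest start is 13:00.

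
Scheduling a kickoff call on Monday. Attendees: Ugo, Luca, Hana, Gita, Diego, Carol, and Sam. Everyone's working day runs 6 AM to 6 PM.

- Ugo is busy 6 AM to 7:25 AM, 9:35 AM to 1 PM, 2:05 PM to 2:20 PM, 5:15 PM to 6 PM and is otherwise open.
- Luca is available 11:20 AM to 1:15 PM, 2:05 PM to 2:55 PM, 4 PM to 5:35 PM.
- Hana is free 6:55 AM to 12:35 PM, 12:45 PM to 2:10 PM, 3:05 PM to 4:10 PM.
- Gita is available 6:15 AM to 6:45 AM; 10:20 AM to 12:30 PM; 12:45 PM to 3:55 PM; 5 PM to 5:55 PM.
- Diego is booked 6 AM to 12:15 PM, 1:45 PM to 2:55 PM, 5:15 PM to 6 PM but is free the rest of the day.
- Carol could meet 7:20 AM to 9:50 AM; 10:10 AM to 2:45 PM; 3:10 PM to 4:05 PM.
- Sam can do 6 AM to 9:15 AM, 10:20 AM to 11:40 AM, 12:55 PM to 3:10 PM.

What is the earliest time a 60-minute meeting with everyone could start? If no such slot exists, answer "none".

Ugo free: 07:25-09:35, 13:00-14:05, 14:20-17:15 (invert busy blocks within the working day).
Luca free: 11:20-13:15, 14:05-14:55, 16:00-17:35.
Hana free: 06:55-12:35, 12:45-14:10, 15:05-16:10.
Gita free: 06:15-06:45, 10:20-12:30, 12:45-15:55, 17:00-17:55.
Diego free: 12:15-13:45, 14:55-17:15 (invert busy blocks within the working day).
Carol free: 07:20-09:50, 10:10-14:45, 15:10-16:05.
Sam free: 06:00-09:15, 10:20-11:40, 12:55-15:10.
Ugo ∩ Luca: 13:00-13:15, 14:20-14:55, 16:00-17:15.
Ugo ∩ Luca ∩ Hana: 13:00-13:15, 16:00-16:10.
Ugo ∩ Luca ∩ Hana ∩ Gita: 13:00-13:15.
Ugo ∩ Luca ∩ Hana ∩ Gita ∩ Diego: 13:00-13:15.
Ugo ∩ Luca ∩ Hana ∩ Gita ∩ Diego ∩ Carol: 13:00-13:15.
Ugo ∩ Luca ∩ Hana ∩ Gita ∩ Diego ∩ Carol ∩ Sam: 13:00-13:15.
No common window is at least 60 minutes long.

none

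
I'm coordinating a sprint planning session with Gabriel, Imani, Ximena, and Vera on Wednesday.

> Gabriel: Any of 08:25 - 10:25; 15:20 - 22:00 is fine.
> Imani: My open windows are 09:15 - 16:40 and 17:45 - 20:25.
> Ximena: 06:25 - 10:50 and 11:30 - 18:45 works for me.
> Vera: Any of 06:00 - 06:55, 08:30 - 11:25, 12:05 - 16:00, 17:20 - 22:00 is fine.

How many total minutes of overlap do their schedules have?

170

Gabriel ∩ Imani: 09:15-10:25, 15:20-16:40, 17:45-20:25.
Gabriel ∩ Imani ∩ Ximena: 09:15-10:25, 15:20-16:40, 17:45-18:45.
Gabriel ∩ Imani ∩ Ximena ∩ Vera: 09:15-10:25, 15:20-16:00, 17:45-18:45.
Summing the common windows: 70 + 40 + 60 = 170 minutes.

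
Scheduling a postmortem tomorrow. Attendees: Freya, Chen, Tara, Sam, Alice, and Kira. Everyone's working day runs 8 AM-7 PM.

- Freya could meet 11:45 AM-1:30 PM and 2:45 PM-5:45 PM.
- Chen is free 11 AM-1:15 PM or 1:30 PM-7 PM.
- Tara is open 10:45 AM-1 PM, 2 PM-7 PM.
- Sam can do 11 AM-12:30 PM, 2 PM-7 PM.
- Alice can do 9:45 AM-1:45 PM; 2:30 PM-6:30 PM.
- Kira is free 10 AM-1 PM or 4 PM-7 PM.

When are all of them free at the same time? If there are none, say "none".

Freya ∩ Chen: 11:45-13:15, 14:45-17:45.
Freya ∩ Chen ∩ Tara: 11:45-13:00, 14:45-17:45.
Freya ∩ Chen ∩ Tara ∩ Sam: 11:45-12:30, 14:45-17:45.
Freya ∩ Chen ∩ Tara ∩ Sam ∩ Alice: 11:45-12:30, 14:45-17:45.
Freya ∩ Chen ∩ Tara ∩ Sam ∩ Alice ∩ Kira: 11:45-12:30, 16:00-17:45.
So the common availability across everyone is 11:45-12:30, 16:00-17:45.

11:45-12:30, 16:00-17:45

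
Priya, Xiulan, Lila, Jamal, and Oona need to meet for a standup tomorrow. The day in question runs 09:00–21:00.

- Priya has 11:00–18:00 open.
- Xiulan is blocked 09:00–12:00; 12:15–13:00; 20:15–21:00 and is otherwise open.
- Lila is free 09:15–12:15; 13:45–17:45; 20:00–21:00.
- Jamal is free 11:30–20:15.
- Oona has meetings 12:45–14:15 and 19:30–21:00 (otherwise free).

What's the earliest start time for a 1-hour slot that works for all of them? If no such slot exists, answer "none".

14:15

Priya free: 11:00-18:00.
Xiulan free: 12:00-12:15, 13:00-20:15 (invert busy blocks within the working day).
Lila free: 09:15-12:15, 13:45-17:45, 20:00-21:00.
Jamal free: 11:30-20:15.
Oona free: 09:00-12:45, 14:15-19:30 (invert busy blocks within the working day).
Priya ∩ Xiulan: 12:00-12:15, 13:00-18:00.
Priya ∩ Xiulan ∩ Lila: 12:00-12:15, 13:45-17:45.
Priya ∩ Xiulan ∩ Lila ∩ Jamal: 12:00-12:15, 13:45-17:45.
Priya ∩ Xiulan ∩ Lila ∩ Jamal ∩ Oona: 12:00-12:15, 14:15-17:45.
The first common window of at least 60 minutes is 14:15-17:45, so the earliest start is 14:15.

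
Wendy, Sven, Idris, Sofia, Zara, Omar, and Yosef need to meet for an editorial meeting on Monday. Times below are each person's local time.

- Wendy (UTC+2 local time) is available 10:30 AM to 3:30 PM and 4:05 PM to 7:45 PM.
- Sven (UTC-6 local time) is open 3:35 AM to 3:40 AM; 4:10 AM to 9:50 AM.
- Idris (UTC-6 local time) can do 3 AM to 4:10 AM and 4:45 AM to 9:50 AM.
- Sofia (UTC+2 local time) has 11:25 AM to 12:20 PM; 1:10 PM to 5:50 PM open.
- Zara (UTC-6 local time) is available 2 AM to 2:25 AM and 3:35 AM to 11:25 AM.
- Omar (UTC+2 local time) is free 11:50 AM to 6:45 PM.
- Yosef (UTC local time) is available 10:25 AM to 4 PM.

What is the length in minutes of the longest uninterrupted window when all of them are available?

140

Wendy in UTC: 08:30-13:30, 14:05-17:45 (subtract 2h to convert from UTC+2).
Sven in UTC: 09:35-09:40, 10:10-15:50 (add 6h to convert from UTC-6).
Idris in UTC: 09:00-10:10, 10:45-15:50 (add 6h to convert from UTC-6).
Sofia in UTC: 09:25-10:20, 11:10-15:50 (subtract 2h to convert from UTC+2).
Zara in UTC: 08:00-08:25, 09:35-17:25 (add 6h to convert from UTC-6).
Omar in UTC: 09:50-16:45 (subtract 2h to convert from UTC+2).
Yosef in UTC: 10:25-16:00.
Wendy ∩ Sven: 09:35-09:40, 10:10-13:30, 14:05-15:50.
Wendy ∩ Sven ∩ Idris: 09:35-09:40, 10:45-13:30, 14:05-15:50.
Wendy ∩ Sven ∩ Idris ∩ Sofia: 09:35-09:40, 11:10-13:30, 14:05-15:50.
Wendy ∩ Sven ∩ Idris ∩ Sofia ∩ Zara: 09:35-09:40, 11:10-13:30, 14:05-15:50.
Wendy ∩ Sven ∩ Idris ∩ Sofia ∩ Zara ∩ Omar: 11:10-13:30, 14:05-15:50.
Wendy ∩ Sven ∩ Idris ∩ Sofia ∩ Zara ∩ Omar ∩ Yosef: 11:10-13:30, 14:05-15:50.
The longest is 11:10-13:30 at 140 minutes.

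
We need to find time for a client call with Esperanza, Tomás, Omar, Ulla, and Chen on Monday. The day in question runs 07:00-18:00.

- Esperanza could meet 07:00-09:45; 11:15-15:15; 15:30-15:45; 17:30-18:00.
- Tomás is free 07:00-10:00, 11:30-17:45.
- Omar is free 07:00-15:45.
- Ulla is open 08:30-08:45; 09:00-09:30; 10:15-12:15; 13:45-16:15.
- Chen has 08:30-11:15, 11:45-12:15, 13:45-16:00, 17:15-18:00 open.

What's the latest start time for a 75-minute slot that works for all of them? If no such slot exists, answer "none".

14:00

Esperanza ∩ Tomás: 07:00-09:45, 11:30-15:15, 15:30-15:45, 17:30-17:45.
Esperanza ∩ Tomás ∩ Omar: 07:00-09:45, 11:30-15:15, 15:30-15:45.
Esperanza ∩ Tomás ∩ Omar ∩ Ulla: 08:30-08:45, 09:00-09:30, 11:30-12:15, 13:45-15:15, 15:30-15:45.
Esperanza ∩ Tomás ∩ Omar ∩ Ulla ∩ Chen: 08:30-08:45, 09:00-09:30, 11:45-12:15, 13:45-15:15, 15:30-15:45.
The last common window of at least 75 minutes is 13:45-15:15; a 75-minute meeting can start as late as 14:00 and still end by 15:15.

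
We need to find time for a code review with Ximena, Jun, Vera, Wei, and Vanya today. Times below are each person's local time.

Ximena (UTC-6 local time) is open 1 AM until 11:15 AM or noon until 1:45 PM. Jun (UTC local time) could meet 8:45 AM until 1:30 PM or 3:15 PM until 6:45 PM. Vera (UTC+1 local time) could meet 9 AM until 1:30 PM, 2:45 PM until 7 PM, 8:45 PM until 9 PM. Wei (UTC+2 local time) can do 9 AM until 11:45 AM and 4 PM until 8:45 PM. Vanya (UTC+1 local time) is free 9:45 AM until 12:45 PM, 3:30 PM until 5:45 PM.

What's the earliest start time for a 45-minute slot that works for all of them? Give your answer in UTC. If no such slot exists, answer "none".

08:45

Ximena in UTC: 07:00-17:15, 18:00-19:45 (add 6h to convert from UTC-6).
Jun in UTC: 08:45-13:30, 15:15-18:45.
Vera in UTC: 08:00-12:30, 13:45-18:00, 19:45-20:00 (subtract 1h to convert from UTC+1).
Wei in UTC: 07:00-09:45, 14:00-18:45 (subtract 2h to convert from UTC+2).
Vanya in UTC: 08:45-11:45, 14:30-16:45 (subtract 1h to convert from UTC+1).
Ximena ∩ Jun: 08:45-13:30, 15:15-17:15, 18:00-18:45.
Ximena ∩ Jun ∩ Vera: 08:45-12:30, 15:15-17:15.
Ximena ∩ Jun ∩ Vera ∩ Wei: 08:45-09:45, 15:15-17:15.
Ximena ∩ Jun ∩ Vera ∩ Wei ∩ Vanya: 08:45-09:45, 15:15-16:45.
The first common window of at least 45 minutes is 08:45-09:45, so the earliest start is 08:45.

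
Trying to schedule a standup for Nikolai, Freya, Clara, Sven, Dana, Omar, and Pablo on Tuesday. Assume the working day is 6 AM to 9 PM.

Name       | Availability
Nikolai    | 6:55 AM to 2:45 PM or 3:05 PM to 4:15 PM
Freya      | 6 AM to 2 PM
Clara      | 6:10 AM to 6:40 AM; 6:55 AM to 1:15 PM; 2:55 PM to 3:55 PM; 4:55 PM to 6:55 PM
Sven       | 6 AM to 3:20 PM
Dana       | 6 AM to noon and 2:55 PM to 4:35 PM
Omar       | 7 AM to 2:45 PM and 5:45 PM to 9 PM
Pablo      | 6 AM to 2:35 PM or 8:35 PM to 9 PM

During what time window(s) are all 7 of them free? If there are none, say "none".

Nikolai ∩ Freya: 06:55-14:00.
Nikolai ∩ Freya ∩ Clara: 06:55-13:15.
Nikolai ∩ Freya ∩ Clara ∩ Sven: 06:55-13:15.
Nikolai ∩ Freya ∩ Clara ∩ Sven ∩ Dana: 06:55-12:00.
Nikolai ∩ Freya ∩ Clara ∩ Sven ∩ Dana ∩ Omar: 07:00-12:00.
Nikolai ∩ Freya ∩ Clara ∩ Sven ∩ Dana ∩ Omar ∩ Pablo: 07:00-12:00.
Those are the intersection windows.

07:00-12:00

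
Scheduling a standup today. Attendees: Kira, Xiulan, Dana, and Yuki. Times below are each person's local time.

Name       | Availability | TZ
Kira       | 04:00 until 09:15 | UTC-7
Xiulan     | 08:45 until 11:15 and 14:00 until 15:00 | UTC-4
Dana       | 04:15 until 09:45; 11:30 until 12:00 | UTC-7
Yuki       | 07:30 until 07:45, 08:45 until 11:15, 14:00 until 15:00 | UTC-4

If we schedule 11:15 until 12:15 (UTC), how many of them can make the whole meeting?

Kira in UTC: 11:00-16:15 (add 7h to convert from UTC-7).
Xiulan in UTC: 12:45-15:15, 18:00-19:00 (add 4h to convert from UTC-4).
Dana in UTC: 11:15-16:45, 18:30-19:00 (add 7h to convert from UTC-7).
Yuki in UTC: 11:30-11:45, 12:45-15:15, 18:00-19:00 (add 4h to convert from UTC-4).
Kira and Dana can make the full 11:15-12:15 slot — that's 2.

2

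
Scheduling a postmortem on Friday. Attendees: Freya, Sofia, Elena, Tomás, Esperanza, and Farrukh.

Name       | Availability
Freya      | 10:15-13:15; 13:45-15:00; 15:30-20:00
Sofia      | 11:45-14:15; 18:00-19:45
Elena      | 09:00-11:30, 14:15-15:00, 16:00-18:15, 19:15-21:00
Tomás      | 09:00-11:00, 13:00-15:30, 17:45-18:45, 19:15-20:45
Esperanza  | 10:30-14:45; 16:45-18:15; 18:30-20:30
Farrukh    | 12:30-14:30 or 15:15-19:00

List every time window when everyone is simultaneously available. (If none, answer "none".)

Freya ∩ Sofia: 11:45-13:15, 13:45-14:15, 18:00-19:45.
Freya ∩ Sofia ∩ Elena: 18:00-18:15, 19:15-19:45.
Freya ∩ Sofia ∩ Elena ∩ Tomás: 18:00-18:15, 19:15-19:45.
Freya ∩ Sofia ∩ Elena ∩ Tomás ∩ Esperanza: 18:00-18:15, 19:15-19:45.
Freya ∩ Sofia ∩ Elena ∩ Tomás ∩ Esperanza ∩ Farrukh: 18:00-18:15.
So the common availability across everyone is 18:00-18:15.

18:00-18:15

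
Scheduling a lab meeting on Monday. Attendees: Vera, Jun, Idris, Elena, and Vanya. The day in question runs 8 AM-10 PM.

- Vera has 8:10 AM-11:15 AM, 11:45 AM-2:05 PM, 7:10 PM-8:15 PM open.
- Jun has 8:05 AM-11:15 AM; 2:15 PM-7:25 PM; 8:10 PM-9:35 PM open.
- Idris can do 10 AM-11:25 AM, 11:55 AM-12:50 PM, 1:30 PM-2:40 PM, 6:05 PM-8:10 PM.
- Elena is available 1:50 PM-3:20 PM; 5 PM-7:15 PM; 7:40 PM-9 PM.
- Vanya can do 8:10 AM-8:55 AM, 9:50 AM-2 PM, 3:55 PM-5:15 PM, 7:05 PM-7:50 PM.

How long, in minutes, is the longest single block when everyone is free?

5

Vera ∩ Jun: 08:10-11:15, 19:10-19:25, 20:10-20:15.
Vera ∩ Jun ∩ Idris: 10:00-11:15, 19:10-19:25.
Vera ∩ Jun ∩ Idris ∩ Elena: 19:10-19:15.
Vera ∩ Jun ∩ Idris ∩ Elena ∩ Vanya: 19:10-19:15.
The longest is 19:10-19:15 at 5 minutes.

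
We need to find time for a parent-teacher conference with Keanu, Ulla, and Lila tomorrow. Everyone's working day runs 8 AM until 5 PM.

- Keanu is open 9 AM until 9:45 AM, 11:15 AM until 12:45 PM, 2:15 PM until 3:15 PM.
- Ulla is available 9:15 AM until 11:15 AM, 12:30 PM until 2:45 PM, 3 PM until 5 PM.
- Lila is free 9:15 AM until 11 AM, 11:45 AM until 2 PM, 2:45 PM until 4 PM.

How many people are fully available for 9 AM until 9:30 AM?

1

Keanu can make the full 09:00-09:30 slot — that's 1.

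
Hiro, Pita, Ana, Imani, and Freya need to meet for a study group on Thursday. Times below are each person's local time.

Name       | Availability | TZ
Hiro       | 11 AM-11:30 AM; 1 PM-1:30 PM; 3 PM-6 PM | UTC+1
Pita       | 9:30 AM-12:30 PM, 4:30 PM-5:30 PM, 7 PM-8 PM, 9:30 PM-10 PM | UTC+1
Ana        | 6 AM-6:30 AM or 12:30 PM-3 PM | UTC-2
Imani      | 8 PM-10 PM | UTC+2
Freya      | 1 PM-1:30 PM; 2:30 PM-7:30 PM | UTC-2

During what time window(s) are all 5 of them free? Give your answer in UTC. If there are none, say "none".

none

Hiro in UTC: 10:00-10:30, 12:00-12:30, 14:00-17:00 (subtract 1h to convert from UTC+1).
Pita in UTC: 08:30-11:30, 15:30-16:30, 18:00-19:00, 20:30-21:00 (subtract 1h to convert from UTC+1).
Ana in UTC: 08:00-08:30, 14:30-17:00 (add 2h to convert from UTC-2).
Imani in UTC: 18:00-20:00 (subtract 2h to convert from UTC+2).
Freya in UTC: 15:00-15:30, 16:30-21:30 (add 2h to convert from UTC-2).
Hiro ∩ Pita: 10:00-10:30, 15:30-16:30.
Hiro ∩ Pita ∩ Ana: 15:30-16:30.
Hiro ∩ Pita ∩ Ana ∩ Imani: ∅.
Hiro ∩ Pita ∩ Ana ∩ Imani ∩ Freya: ∅.
There is no time when everyone is free.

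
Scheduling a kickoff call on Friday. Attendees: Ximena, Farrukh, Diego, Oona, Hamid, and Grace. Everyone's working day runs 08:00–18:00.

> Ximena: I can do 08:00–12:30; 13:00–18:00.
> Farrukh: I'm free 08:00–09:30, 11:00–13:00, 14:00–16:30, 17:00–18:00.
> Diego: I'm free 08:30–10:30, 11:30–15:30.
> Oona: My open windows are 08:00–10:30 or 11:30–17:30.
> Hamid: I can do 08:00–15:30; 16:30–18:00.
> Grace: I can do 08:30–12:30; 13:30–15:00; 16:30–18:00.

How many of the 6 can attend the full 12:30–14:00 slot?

Diego, Oona, and Hamid can make the full 12:30-14:00 slot — that's 3.

3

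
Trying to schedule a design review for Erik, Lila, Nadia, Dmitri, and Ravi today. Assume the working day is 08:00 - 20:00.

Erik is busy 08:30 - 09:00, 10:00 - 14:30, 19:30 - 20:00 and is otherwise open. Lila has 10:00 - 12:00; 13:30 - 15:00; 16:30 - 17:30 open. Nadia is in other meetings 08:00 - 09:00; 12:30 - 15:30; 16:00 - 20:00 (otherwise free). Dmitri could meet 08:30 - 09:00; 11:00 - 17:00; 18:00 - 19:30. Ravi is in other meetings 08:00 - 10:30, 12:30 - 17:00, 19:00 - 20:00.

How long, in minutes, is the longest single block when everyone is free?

Erik free: 08:00-08:30, 09:00-10:00, 14:30-19:30 (invert busy blocks within the working day).
Lila free: 10:00-12:00, 13:30-15:00, 16:30-17:30.
Nadia free: 09:00-12:30, 15:30-16:00 (invert busy blocks within the working day).
Dmitri free: 08:30-09:00, 11:00-17:00, 18:00-19:30.
Ravi free: 10:30-12:30, 17:00-19:00 (invert busy blocks within the working day).
Erik ∩ Lila: 14:30-15:00, 16:30-17:30.
Erik ∩ Lila ∩ Nadia: ∅.
Erik ∩ Lila ∩ Nadia ∩ Dmitri: ∅.
Erik ∩ Lila ∩ Nadia ∩ Dmitri ∩ Ravi: ∅.
There is no time when everyone is free.
No common window exists, so the longest block is 0 minutes.

0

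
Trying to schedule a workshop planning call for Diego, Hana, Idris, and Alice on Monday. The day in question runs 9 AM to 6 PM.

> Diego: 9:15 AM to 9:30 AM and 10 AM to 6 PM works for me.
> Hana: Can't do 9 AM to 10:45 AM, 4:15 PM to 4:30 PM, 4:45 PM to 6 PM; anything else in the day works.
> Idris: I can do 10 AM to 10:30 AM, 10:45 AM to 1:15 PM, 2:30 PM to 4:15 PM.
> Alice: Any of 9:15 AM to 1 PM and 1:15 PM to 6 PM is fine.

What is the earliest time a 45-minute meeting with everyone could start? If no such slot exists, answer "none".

10:45

Diego free: 09:15-09:30, 10:00-18:00.
Hana free: 10:45-16:15, 16:30-16:45 (invert busy blocks within the working day).
Idris free: 10:00-10:30, 10:45-13:15, 14:30-16:15.
Alice free: 09:15-13:00, 13:15-18:00.
Diego ∩ Hana: 10:45-16:15, 16:30-16:45.
Diego ∩ Hana ∩ Idris: 10:45-13:15, 14:30-16:15.
Diego ∩ Hana ∩ Idris ∩ Alice: 10:45-13:00, 14:30-16:15.
Those are the intersection windows.
The first common window of at least 45 minutes is 10:45-13:00, so the earliest start is 10:45.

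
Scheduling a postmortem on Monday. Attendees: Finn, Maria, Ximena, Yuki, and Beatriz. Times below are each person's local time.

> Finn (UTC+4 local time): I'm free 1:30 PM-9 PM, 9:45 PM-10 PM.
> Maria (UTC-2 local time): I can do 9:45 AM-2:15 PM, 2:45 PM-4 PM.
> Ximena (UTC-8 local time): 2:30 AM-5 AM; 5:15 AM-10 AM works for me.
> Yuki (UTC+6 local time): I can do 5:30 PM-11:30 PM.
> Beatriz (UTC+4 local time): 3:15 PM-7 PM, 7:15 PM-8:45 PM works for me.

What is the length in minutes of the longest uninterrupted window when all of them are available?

Finn in UTC: 09:30-17:00, 17:45-18:00 (subtract 4h to convert from UTC+4).
Maria in UTC: 11:45-16:15, 16:45-18:00 (add 2h to convert from UTC-2).
Ximena in UTC: 10:30-13:00, 13:15-18:00 (add 8h to convert from UTC-8).
Yuki in UTC: 11:30-17:30 (subtract 6h to convert from UTC+6).
Beatriz in UTC: 11:15-15:00, 15:15-16:45 (subtract 4h to convert from UTC+4).
Finn ∩ Maria: 11:45-16:15, 16:45-17:00, 17:45-18:00.
Finn ∩ Maria ∩ Ximena: 11:45-13:00, 13:15-16:15, 16:45-17:00, 17:45-18:00.
Finn ∩ Maria ∩ Ximena ∩ Yuki: 11:45-13:00, 13:15-16:15, 16:45-17:00.
Finn ∩ Maria ∩ Ximena ∩ Yuki ∩ Beatriz: 11:45-13:00, 13:15-15:00, 15:15-16:15.
Those are the intersection windows.
The longest is 13:15-15:00 at 105 minutes.

105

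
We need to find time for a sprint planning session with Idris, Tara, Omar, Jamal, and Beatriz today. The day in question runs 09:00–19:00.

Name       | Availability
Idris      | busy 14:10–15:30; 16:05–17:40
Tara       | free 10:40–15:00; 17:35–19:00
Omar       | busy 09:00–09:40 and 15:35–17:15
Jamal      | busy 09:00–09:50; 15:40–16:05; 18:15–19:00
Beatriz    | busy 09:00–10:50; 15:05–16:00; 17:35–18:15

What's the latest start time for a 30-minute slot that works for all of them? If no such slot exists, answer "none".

13:40

Idris free: 09:00-14:10, 15:30-16:05, 17:40-19:00 (invert busy blocks within the working day).
Tara free: 10:40-15:00, 17:35-19:00.
Omar free: 09:40-15:35, 17:15-19:00 (invert busy blocks within the working day).
Jamal free: 09:50-15:40, 16:05-18:15 (invert busy blocks within the working day).
Beatriz free: 10:50-15:05, 16:00-17:35, 18:15-19:00 (invert busy blocks within the working day).
Idris ∩ Tara: 10:40-14:10, 17:40-19:00.
Idris ∩ Tara ∩ Omar: 10:40-14:10, 17:40-19:00.
Idris ∩ Tara ∩ Omar ∩ Jamal: 10:40-14:10, 17:40-18:15.
Idris ∩ Tara ∩ Omar ∩ Jamal ∩ Beatriz: 10:50-14:10.
So the common availability across everyone is 10:50-14:10.
The last common window of at least 30 minutes is 10:50-14:10; a 30-minute meeting can start as late as 13:40 and still end by 14:10.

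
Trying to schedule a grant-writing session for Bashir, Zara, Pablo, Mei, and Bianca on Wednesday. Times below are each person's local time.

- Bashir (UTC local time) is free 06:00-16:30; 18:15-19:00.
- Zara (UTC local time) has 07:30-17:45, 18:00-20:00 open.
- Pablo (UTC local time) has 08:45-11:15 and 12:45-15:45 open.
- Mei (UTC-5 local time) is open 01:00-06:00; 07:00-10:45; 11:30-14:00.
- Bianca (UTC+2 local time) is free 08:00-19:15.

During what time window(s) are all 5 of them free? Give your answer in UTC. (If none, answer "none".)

08:45-11:00, 12:45-15:45

Bashir in UTC: 06:00-16:30, 18:15-19:00.
Zara in UTC: 07:30-17:45, 18:00-20:00.
Pablo in UTC: 08:45-11:15, 12:45-15:45.
Mei in UTC: 06:00-11:00, 12:00-15:45, 16:30-19:00 (add 5h to convert from UTC-5).
Bianca in UTC: 06:00-17:15 (subtract 2h to convert from UTC+2).
Bashir ∩ Zara: 07:30-16:30, 18:15-19:00.
Bashir ∩ Zara ∩ Pablo: 08:45-11:15, 12:45-15:45.
Bashir ∩ Zara ∩ Pablo ∩ Mei: 08:45-11:00, 12:45-15:45.
Bashir ∩ Zara ∩ Pablo ∩ Mei ∩ Bianca: 08:45-11:00, 12:45-15:45.
Those are the intersection windows.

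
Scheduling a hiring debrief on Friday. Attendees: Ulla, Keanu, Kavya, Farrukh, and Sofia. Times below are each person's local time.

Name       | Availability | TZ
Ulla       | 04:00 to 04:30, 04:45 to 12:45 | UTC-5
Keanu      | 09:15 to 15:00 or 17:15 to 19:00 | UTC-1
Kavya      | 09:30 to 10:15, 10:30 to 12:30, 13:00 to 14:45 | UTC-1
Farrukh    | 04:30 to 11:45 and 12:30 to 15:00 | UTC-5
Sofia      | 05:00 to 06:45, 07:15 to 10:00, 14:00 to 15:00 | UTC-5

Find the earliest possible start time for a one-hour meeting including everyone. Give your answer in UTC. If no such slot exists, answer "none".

12:15

Ulla in UTC: 09:00-09:30, 09:45-17:45 (add 5h to convert from UTC-5).
Keanu in UTC: 10:15-16:00, 18:15-20:00 (add 1h to convert from UTC-1).
Kavya in UTC: 10:30-11:15, 11:30-13:30, 14:00-15:45 (add 1h to convert from UTC-1).
Farrukh in UTC: 09:30-16:45, 17:30-20:00 (add 5h to convert from UTC-5).
Sofia in UTC: 10:00-11:45, 12:15-15:00, 19:00-20:00 (add 5h to convert from UTC-5).
Ulla ∩ Keanu: 10:15-16:00.
Ulla ∩ Keanu ∩ Kavya: 10:30-11:15, 11:30-13:30, 14:00-15:45.
Ulla ∩ Keanu ∩ Kavya ∩ Farrukh: 10:30-11:15, 11:30-13:30, 14:00-15:45.
Ulla ∩ Keanu ∩ Kavya ∩ Farrukh ∩ Sofia: 10:30-11:15, 11:30-11:45, 12:15-13:30, 14:00-15:00.
The first common window of at least 60 minutes is 12:15-13:30, so the earliest start is 12:15.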